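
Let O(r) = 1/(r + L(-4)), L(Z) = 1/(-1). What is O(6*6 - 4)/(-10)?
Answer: -1/310 ≈ -0.0032258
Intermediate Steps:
L(Z) = -1
O(r) = 1/(-1 + r) (O(r) = 1/(r - 1) = 1/(-1 + r))
O(6*6 - 4)/(-10) = 1/((-1 + (6*6 - 4))*(-10)) = -⅒/(-1 + (36 - 4)) = -⅒/(-1 + 32) = -⅒/31 = (1/31)*(-⅒) = -1/310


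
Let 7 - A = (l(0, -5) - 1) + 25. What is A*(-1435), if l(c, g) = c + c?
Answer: 24395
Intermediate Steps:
l(c, g) = 2*c
A = -17 (A = 7 - ((2*0 - 1) + 25) = 7 - ((0 - 1) + 25) = 7 - (-1 + 25) = 7 - 1*24 = 7 - 24 = -17)
A*(-1435) = -17*(-1435) = 24395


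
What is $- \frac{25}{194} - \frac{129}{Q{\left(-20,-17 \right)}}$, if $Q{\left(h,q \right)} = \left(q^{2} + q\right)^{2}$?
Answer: $- \frac{937313}{7176448} \approx -0.13061$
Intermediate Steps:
$Q{\left(h,q \right)} = \left(q + q^{2}\right)^{2}$
$- \frac{25}{194} - \frac{129}{Q{\left(-20,-17 \right)}} = - \frac{25}{194} - \frac{129}{\left(-17\right)^{2} \left(1 - 17\right)^{2}} = \left(-25\right) \frac{1}{194} - \frac{129}{289 \left(-16\right)^{2}} = - \frac{25}{194} - \frac{129}{289 \cdot 256} = - \frac{25}{194} - \frac{129}{73984} = - \frac{937313}{7176448}$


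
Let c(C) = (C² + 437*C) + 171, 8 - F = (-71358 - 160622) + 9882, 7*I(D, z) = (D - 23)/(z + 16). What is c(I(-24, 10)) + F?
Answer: 7358967459/33124 ≈ 2.2216e+5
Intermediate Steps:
I(D, z) = (-23 + D)/(7*(16 + z)) (I(D, z) = ((D - 23)/(z + 16))/7 = ((-23 + D)/(16 + z))/7 = (-23 + D)/(7*(16 + z)))
F = 222106 (F = 8 - ((-71358 - 160622) + 9882) = 8 - (-231980 + 9882) = 8 - 1*(-222098) = 8 + 222098 = 222106)
c(C) = 171 + C² + 437*C
c(I(-24, 10)) + F = (171 + ((-23 - 24)/(7*(16 + 10)))² + 437*((-23 - 24)/(7*(16 + 10)))) + 222106 = (171 + ((⅐)*(-47)/26)² + 437*((⅐)*(-47)/26)) + 222106 = (171 + ((⅐)*(1/26)*(-47))² + 437*((⅐)*(1/26)*(-47))) + 222106 = (171 + (-47/182)² + 437*(-47/182)) + 222106 = (171 + 2209/33124 - 20539/182) + 222106 = 1928315/33124 + 222106 = 7358967459/33124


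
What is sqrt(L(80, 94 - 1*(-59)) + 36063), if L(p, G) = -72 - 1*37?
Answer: sqrt(35954) ≈ 189.62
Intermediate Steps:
L(p, G) = -109 (L(p, G) = -72 - 37 = -109)
sqrt(L(80, 94 - 1*(-59)) + 36063) = sqrt(-109 + 36063) = sqrt(35954)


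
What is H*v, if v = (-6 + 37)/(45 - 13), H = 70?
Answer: 1085/16 ≈ 67.813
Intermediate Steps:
v = 31/32 ≈ 0.96875
H*v = 70*(31/32) = 1085/16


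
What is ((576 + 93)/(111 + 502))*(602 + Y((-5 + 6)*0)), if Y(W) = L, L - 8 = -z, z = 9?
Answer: 402069/613 ≈ 655.90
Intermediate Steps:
L = -1 (L = 8 - 1*9 = 8 - 9 = -1)
Y(W) = -1
((576 + 93)/(111 + 502))*(602 + Y((-5 + 6)*0)) = ((576 + 93)/(111 + 502))*(602 - 1) = (669/613)*601 = 402069/613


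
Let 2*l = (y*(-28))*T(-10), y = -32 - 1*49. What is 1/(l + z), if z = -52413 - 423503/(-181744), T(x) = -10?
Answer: -181744/11586301729 ≈ -1.5686e-5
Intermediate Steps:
y = -81 (y = -32 - 49 = -81)
z = -9525324769/181744 (z = -52413 - 423503*(-1)/181744 = -52413 - 1*(-423503/181744) = -52413 + 423503/181744 = -9525324769/181744 ≈ -52411.)
l = -11340 (l = (-81*(-28)*(-10))/2 = (2268*(-10))/2 = (1/2)*(-22680) = -11340)
1/(l + z) = 1/(-11340 - 9525324769/181744) = 1/(-11586301729/181744) = -181744/11586301729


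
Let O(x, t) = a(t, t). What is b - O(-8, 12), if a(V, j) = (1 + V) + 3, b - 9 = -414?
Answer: -421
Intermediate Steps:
b = -405 (b = 9 - 414 = -405)
a(V, j) = 4 + V
O(x, t) = 4 + t
b - O(-8, 12) = -405 - (4 + 12) = -405 - 1*16 = -405 - 16 = -421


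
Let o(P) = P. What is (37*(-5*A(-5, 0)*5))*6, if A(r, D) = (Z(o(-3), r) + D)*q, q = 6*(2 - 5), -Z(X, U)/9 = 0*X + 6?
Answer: -5394600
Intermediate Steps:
Z(X, U) = -54 (Z(X, U) = -9*(0*X + 6) = -9*(0 + 6) = -9*6 = -54)
q = -18 (q = 6*(-3) = -18)
A(r, D) = 972 - 18*D (A(r, D) = (-54 + D)*(-18) = 972 - 18*D)
(37*(-5*A(-5, 0)*5))*6 = (37*(-5*(972 - 18*0)*5))*6 = (37*(-5*(972 + 0)*5))*6 = (37*(-5*972*5))*6 = (37*(-4860*5))*6 = (37*(-24300))*6 = -899100*6 = -5394600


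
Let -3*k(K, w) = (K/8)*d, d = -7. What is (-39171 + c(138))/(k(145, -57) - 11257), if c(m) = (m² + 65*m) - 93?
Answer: 270000/269153 ≈ 1.0031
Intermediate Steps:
k(K, w) = 7*K/24 (k(K, w) = -K/8*(-7)/3 = -(-7)*K/24 = 7*K/24)
c(m) = -93 + m² + 65*m
(-39171 + c(138))/(k(145, -57) - 11257) = (-39171 + (-93 + 138² + 65*138))/((7/24)*145 - 11257) = (-39171 + (-93 + 19044 + 8970))/(1015/24 - 11257) = (-39171 + 27921)/(-269153/24) = -11250*(-24/269153) = 270000/269153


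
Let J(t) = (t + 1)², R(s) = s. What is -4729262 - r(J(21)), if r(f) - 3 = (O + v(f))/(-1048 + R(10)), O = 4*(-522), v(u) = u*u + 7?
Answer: -4908744895/1038 ≈ -4.7290e+6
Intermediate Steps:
v(u) = 7 + u² (v(u) = u² + 7 = 7 + u²)
J(t) = (1 + t)²
O = -2088
r(f) = 5195/1038 - f²/1038 (r(f) = 3 + (-2088 + (7 + f²))/(-1048 + 10) = 3 + (-2081 + f²)/(-1038) = 3 + (-2081 + f²)*(-1/1038) = 3 + (2081/1038 - f²/1038) = 5195/1038 - f²/1038)
-4729262 - r(J(21)) = -4729262 - (5195/1038 - (1 + 21)⁴/1038) = -4729262 - (5195/1038 - (22²)²/1038) = -4729262 - (5195/1038 - 1/1038*484²) = -4729262 - (5195/1038 - 1/1038*234256) = -4729262 - (5195/1038 - 117128/519) = -4729262 - 1*(-229061/1038) = -4729262 + 229061/1038 = -4908744895/1038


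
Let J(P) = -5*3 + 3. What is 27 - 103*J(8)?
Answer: 1263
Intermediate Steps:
J(P) = -12 (J(P) = -15 + 3 = -12)
27 - 103*J(8) = 27 - 103*(-12) = 27 + 1236 = 1263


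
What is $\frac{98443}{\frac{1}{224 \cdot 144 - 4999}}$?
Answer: $2683260851$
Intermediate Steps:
$\frac{98443}{\frac{1}{224 \cdot 144 - 4999}} = \frac{98443}{\frac{1}{32256 - 4999}} = \frac{98443}{\frac{1}{27257}} = 98443 \frac{1}{\frac{1}{27257}} = 98443 \cdot 27257 = 2683260851$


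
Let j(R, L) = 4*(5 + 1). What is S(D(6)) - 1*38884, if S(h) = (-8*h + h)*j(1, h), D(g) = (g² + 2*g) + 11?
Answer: -48796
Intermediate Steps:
D(g) = 11 + g² + 2*g
j(R, L) = 24 (j(R, L) = 4*6 = 24)
S(h) = -168*h (S(h) = (-8*h + h)*24 = -7*h*24 = -168*h)
S(D(6)) - 1*38884 = -168*(11 + 6² + 2*6) - 1*38884 = -168*(11 + 36 + 12) - 38884 = -168*59 - 38884 = -9912 - 38884 = -48796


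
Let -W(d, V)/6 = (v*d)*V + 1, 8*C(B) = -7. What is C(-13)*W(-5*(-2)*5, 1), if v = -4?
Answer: -4179/4 ≈ -1044.8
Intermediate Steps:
C(B) = -7/8 (C(B) = (1/8)*(-7) = -7/8)
W(d, V) = -6 + 24*V*d (W(d, V) = -6*((-4*d)*V + 1) = -6*(-4*V*d + 1) = -6*(1 - 4*V*d) = -6 + 24*V*d)
C(-13)*W(-5*(-2)*5, 1) = -7*(-6 + 24*1*(-5*(-2)*5))/8 = -7*(-6 + 24*1*(10*5))/8 = -7*(-6 + 24*1*50)/8 = -7*(-6 + 1200)/8 = -7/8*1194 = -4179/4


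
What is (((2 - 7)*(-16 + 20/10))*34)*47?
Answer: 111860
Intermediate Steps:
(((2 - 7)*(-16 + 20/10))*34)*47 = (-5*(-16 + 20*(⅒))*34)*47 = (-5*(-16 + 2)*34)*47 = (-5*(-14)*34)*47 = (70*34)*47 = 2380*47 = 111860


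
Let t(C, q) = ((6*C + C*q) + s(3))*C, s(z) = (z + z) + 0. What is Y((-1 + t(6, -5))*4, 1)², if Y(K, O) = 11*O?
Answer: 121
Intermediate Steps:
s(z) = 2*z (s(z) = 2*z + 0 = 2*z)
t(C, q) = C*(6 + 6*C + C*q) (t(C, q) = ((6*C + C*q) + 2*3)*C = ((6*C + C*q) + 6)*C = (6 + 6*C + C*q)*C = C*(6 + 6*C + C*q))
Y((-1 + t(6, -5))*4, 1)² = (11*1)² = 11² = 121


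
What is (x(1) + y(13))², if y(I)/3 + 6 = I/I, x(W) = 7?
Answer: 64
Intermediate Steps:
y(I) = -15 (y(I) = -18 + 3*(I/I) = -18 + 3*1 = -18 + 3 = -15)
(x(1) + y(13))² = (7 - 15)² = (-8)² = 64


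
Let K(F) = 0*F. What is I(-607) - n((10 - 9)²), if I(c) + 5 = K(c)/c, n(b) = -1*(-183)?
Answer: -188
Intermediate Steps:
K(F) = 0
n(b) = 183
I(c) = -5 (I(c) = -5 + 0/c = -5 + 0 = -5)
I(-607) - n((10 - 9)²) = -5 - 1*183 = -5 - 183 = -188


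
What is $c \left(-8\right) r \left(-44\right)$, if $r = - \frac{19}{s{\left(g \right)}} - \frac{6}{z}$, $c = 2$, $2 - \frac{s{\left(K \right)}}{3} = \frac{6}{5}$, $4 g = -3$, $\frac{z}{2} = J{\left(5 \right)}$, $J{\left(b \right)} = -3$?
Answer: $- \frac{14608}{3} \approx -4869.3$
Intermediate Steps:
$z = -6$ ($z = 2 \left(-3\right) = -6$)
$g = - \frac{3}{4}$ ($g = \frac{1}{4} \left(-3\right) = - \frac{3}{4} \approx -0.75$)
$s{\left(K \right)} = \frac{12}{5}$ ($s{\left(K \right)} = 6 - 3 \cdot \frac{6}{5} = 6 - 3 \cdot 6 \cdot \frac{1}{5} = 6 - \frac{18}{5} = \frac{12}{5}$)
$r = - \frac{83}{12}$ ($r = - \frac{19}{\frac{12}{5}} - \frac{6}{-6} = \left(-19\right) \frac{5}{12} - -1 = - \frac{95}{12} + 1 = - \frac{83}{12} \approx -6.9167$)
$c \left(-8\right) r \left(-44\right) = 2 \left(-8\right) \left(- \frac{83}{12}\right) \left(-44\right) = \left(-16\right) \left(- \frac{83}{12}\right) \left(-44\right) = \frac{332}{3} \left(-44\right) = - \frac{14608}{3}$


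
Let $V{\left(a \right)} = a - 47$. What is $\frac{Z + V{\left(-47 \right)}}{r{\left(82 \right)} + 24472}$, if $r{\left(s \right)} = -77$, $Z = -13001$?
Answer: $- \frac{2619}{4879} \approx -0.53679$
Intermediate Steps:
$V{\left(a \right)} = -47 + a$ ($V{\left(a \right)} = a - 47 = -47 + a$)
$\frac{Z + V{\left(-47 \right)}}{r{\left(82 \right)} + 24472} = \frac{-13001 - 94}{-77 + 24472} = \frac{-13001 - 94}{24395} = \left(-13095\right) \frac{1}{24395} = - \frac{2619}{4879}$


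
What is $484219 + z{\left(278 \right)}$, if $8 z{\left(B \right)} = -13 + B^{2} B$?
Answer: $\frac{25358691}{8} \approx 3.1698 \cdot 10^{6}$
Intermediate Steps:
$z{\left(B \right)} = - \frac{13}{8} + \frac{B^{3}}{8}$ ($z{\left(B \right)} = \frac{-13 + B^{2} B}{8} = \frac{-13 + B^{3}}{8} = - \frac{13}{8} + \frac{B^{3}}{8}$)
$484219 + z{\left(278 \right)} = 484219 - \left(\frac{13}{8} - \frac{278^{3}}{8}\right) = 484219 + \left(- \frac{13}{8} + \frac{1}{8} \cdot 21484952\right) = 484219 + \left(- \frac{13}{8} + 2685619\right) = 484219 + \frac{21484939}{8} = \frac{25358691}{8}$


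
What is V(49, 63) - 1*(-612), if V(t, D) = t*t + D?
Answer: 3076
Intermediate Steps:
V(t, D) = D + t**2 (V(t, D) = t**2 + D = D + t**2)
V(49, 63) - 1*(-612) = (63 + 49**2) - 1*(-612) = (63 + 2401) + 612 = 2464 + 612 = 3076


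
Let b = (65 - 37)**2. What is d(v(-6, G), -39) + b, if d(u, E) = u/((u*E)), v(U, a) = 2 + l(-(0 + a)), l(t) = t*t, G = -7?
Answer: 30575/39 ≈ 783.97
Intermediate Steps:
l(t) = t**2
v(U, a) = 2 + a**2 (v(U, a) = 2 + (-(0 + a))**2 = 2 + (-a)**2 = 2 + a**2)
b = 784 (b = 28**2 = 784)
d(u, E) = 1/E (d(u, E) = u/((E*u)) = u*(1/(E*u)) = 1/E)
d(v(-6, G), -39) + b = 1/(-39) + 784 = -1/39 + 784 = 30575/39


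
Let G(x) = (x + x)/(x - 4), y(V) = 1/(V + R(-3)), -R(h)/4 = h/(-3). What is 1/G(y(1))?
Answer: 13/2 ≈ 6.5000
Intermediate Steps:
R(h) = 4*h/3 (R(h) = -4*h/(-3) = -4*h*(-1)/3 = -(-4)*h/3 = 4*h/3)
y(V) = 1/(-4 + V) (y(V) = 1/(V + (4/3)*(-3)) = 1/(V - 4) = 1/(-4 + V))
G(x) = 2*x/(-4 + x) (G(x) = (2*x)/(-4 + x) = 2*x/(-4 + x))
1/G(y(1)) = 1/(2/((-4 + 1)*(-4 + 1/(-4 + 1)))) = 1/(2/(-3*(-4 + 1/(-3)))) = 1/(2*(-⅓)/(-4 - ⅓)) = 1/(2*(-⅓)/(-13/3)) = 1/(2*(-⅓)*(-3/13)) = 1/(2/13) = 13/2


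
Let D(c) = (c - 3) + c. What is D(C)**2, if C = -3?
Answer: 81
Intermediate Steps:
D(c) = -3 + 2*c (D(c) = (-3 + c) + c = -3 + 2*c)
D(C)**2 = (-3 + 2*(-3))**2 = (-3 - 6)**2 = (-9)**2 = 81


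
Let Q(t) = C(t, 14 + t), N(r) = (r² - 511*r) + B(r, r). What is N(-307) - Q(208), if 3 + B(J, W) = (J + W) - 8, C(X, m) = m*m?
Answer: 201217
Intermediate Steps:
C(X, m) = m²
B(J, W) = -11 + J + W (B(J, W) = -3 + ((J + W) - 8) = -3 + (-8 + J + W) = -11 + J + W)
N(r) = -11 + r² - 509*r (N(r) = (r² - 511*r) + (-11 + r + r) = (r² - 511*r) + (-11 + 2*r) = -11 + r² - 509*r)
Q(t) = (14 + t)²
N(-307) - Q(208) = (-11 + (-307)² - 509*(-307)) - (14 + 208)² = (-11 + 94249 + 156263) - 1*222² = 250501 - 1*49284 = 250501 - 49284 = 201217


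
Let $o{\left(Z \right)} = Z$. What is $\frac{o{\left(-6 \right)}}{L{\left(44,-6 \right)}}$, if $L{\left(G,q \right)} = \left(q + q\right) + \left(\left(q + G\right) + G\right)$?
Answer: $- \frac{3}{35} \approx -0.085714$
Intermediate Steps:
$L{\left(G,q \right)} = 2 G + 3 q$ ($L{\left(G,q \right)} = 2 q + \left(\left(G + q\right) + G\right) = 2 q + \left(q + 2 G\right) = 2 G + 3 q$)
$\frac{o{\left(-6 \right)}}{L{\left(44,-6 \right)}} = - \frac{6}{2 \cdot 44 + 3 \left(-6\right)} = - \frac{6}{88 - 18} = - \frac{6}{70} = \left(-6\right) \frac{1}{70} = - \frac{3}{35}$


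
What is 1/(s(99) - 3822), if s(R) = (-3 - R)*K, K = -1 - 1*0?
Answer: -1/3720 ≈ -0.00026882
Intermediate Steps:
K = -1 (K = -1 + 0 = -1)
s(R) = 3 + R (s(R) = (-3 - R)*(-1) = 3 + R)
1/(s(99) - 3822) = 1/((3 + 99) - 3822) = 1/(102 - 3822) = 1/(-3720) = -1/3720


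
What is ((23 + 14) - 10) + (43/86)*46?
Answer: 50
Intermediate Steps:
((23 + 14) - 10) + (43/86)*46 = (37 - 10) + (43*(1/86))*46 = 27 + (½)*46 = 27 + 23 = 50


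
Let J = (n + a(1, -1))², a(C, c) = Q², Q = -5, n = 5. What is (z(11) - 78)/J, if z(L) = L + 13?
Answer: -3/50 ≈ -0.060000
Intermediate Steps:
z(L) = 13 + L
a(C, c) = 25 (a(C, c) = (-5)² = 25)
J = 900 (J = (5 + 25)² = 30² = 900)
(z(11) - 78)/J = ((13 + 11) - 78)/900 = (24 - 78)*(1/900) = -54*1/900 = -3/50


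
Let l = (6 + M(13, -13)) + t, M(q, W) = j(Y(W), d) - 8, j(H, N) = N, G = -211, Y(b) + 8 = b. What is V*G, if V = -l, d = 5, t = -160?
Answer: -33127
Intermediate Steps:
Y(b) = -8 + b
M(q, W) = -3 (M(q, W) = 5 - 8 = -3)
l = -157 (l = (6 - 3) - 160 = 3 - 160 = -157)
V = 157 (V = -1*(-157) = 157)
V*G = 157*(-211) = -33127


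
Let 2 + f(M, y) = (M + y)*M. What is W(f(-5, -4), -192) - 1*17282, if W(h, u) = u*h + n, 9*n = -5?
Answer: -229847/9 ≈ -25539.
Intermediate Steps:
n = -5/9 (n = (1/9)*(-5) = -5/9 ≈ -0.55556)
f(M, y) = -2 + M*(M + y) (f(M, y) = -2 + (M + y)*M = -2 + M*(M + y))
W(h, u) = -5/9 + h*u (W(h, u) = u*h - 5/9 = h*u - 5/9 = -5/9 + h*u)
W(f(-5, -4), -192) - 1*17282 = (-5/9 + (-2 + (-5)**2 - 5*(-4))*(-192)) - 1*17282 = (-5/9 + (-2 + 25 + 20)*(-192)) - 17282 = (-5/9 + 43*(-192)) - 17282 = (-5/9 - 8256) - 17282 = -74309/9 - 17282 = -229847/9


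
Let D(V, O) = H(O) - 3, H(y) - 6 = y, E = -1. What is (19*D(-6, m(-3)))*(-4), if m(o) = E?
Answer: -152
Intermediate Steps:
H(y) = 6 + y
m(o) = -1
D(V, O) = 3 + O (D(V, O) = (6 + O) - 3 = 3 + O)
(19*D(-6, m(-3)))*(-4) = (19*(3 - 1))*(-4) = (19*2)*(-4) = 38*(-4) = -152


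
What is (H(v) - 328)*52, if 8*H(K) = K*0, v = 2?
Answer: -17056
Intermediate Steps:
H(K) = 0 (H(K) = (K*0)/8 = (⅛)*0 = 0)
(H(v) - 328)*52 = (0 - 328)*52 = -328*52 = -17056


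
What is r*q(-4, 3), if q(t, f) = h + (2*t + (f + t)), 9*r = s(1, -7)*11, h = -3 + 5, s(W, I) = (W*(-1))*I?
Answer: -539/9 ≈ -59.889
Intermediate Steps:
s(W, I) = -I*W (s(W, I) = (-W)*I = -I*W)
h = 2
r = 77/9 (r = (-1*(-7)*1*11)/9 = (7*11)/9 = (⅑)*77 = 77/9 ≈ 8.5556)
q(t, f) = 2 + f + 3*t (q(t, f) = 2 + (2*t + (f + t)) = 2 + (f + 3*t) = 2 + f + 3*t)
r*q(-4, 3) = 77*(2 + 3 + 3*(-4))/9 = 77*(2 + 3 - 12)/9 = (77/9)*(-7) = -539/9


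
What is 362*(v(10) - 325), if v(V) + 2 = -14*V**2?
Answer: -625174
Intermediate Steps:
v(V) = -2 - 14*V**2
362*(v(10) - 325) = 362*((-2 - 14*10**2) - 325) = 362*((-2 - 14*100) - 325) = 362*((-2 - 1400) - 325) = 362*(-1402 - 325) = 362*(-1727) = -625174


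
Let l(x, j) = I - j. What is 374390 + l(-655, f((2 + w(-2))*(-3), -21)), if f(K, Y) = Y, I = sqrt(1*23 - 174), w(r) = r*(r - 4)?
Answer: 374411 + I*sqrt(151) ≈ 3.7441e+5 + 12.288*I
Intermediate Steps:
w(r) = r*(-4 + r)
I = I*sqrt(151) (I = sqrt(23 - 174) = sqrt(-151) = I*sqrt(151) ≈ 12.288*I)
l(x, j) = -j + I*sqrt(151) (l(x, j) = I*sqrt(151) - j = -j + I*sqrt(151))
374390 + l(-655, f((2 + w(-2))*(-3), -21)) = 374390 + (-1*(-21) + I*sqrt(151)) = 374390 + (21 + I*sqrt(151)) = 374411 + I*sqrt(151)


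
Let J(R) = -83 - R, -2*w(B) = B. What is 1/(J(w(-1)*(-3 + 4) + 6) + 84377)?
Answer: 2/168575 ≈ 1.1864e-5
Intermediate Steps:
w(B) = -B/2
1/(J(w(-1)*(-3 + 4) + 6) + 84377) = 1/((-83 - ((-½*(-1))*(-3 + 4) + 6)) + 84377) = 1/((-83 - ((½)*1 + 6)) + 84377) = 1/((-83 - (½ + 6)) + 84377) = 1/((-83 - 1*13/2) + 84377) = 1/((-83 - 13/2) + 84377) = 1/(-179/2 + 84377) = 1/(168575/2) = 2/168575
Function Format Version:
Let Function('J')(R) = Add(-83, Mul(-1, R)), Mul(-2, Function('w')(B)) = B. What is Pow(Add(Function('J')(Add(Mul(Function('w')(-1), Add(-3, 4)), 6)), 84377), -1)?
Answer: Rational(2, 168575) ≈ 1.1864e-5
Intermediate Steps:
Function('w')(B) = Mul(Rational(-1, 2), B)
Pow(Add(Function('J')(Add(Mul(Function('w')(-1), Add(-3, 4)), 6)), 84377), -1) = Pow(Add(Add(-83, Mul(-1, Add(Mul(Mul(Rational(-1, 2), -1), Add(-3, 4)), 6))), 84377), -1) = Pow(Add(Add(-83, Mul(-1, Add(Mul(Rational(1, 2), 1), 6))), 84377), -1) = Pow(Add(Add(-83, Mul(-1, Add(Rational(1, 2), 6))), 84377), -1) = Pow(Add(Add(-83, Mul(-1, Rational(13, 2))), 84377), -1) = Pow(Add(Add(-83, Rational(-13, 2)), 84377), -1) = Pow(Add(Rational(-179, 2), 84377), -1) = Pow(Rational(168575, 2), -1) = Rational(2, 168575)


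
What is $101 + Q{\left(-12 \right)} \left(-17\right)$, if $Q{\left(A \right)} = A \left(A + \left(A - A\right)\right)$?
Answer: $-2347$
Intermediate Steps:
$Q{\left(A \right)} = A^{2}$ ($Q{\left(A \right)} = A \left(A + 0\right) = A A = A^{2}$)
$101 + Q{\left(-12 \right)} \left(-17\right) = 101 + \left(-12\right)^{2} \left(-17\right) = 101 + 144 \left(-17\right) = 101 - 2448 = -2347$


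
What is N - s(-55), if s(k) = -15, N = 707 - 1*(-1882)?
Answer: 2604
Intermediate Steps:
N = 2589 (N = 707 + 1882 = 2589)
N - s(-55) = 2589 - 1*(-15) = 2589 + 15 = 2604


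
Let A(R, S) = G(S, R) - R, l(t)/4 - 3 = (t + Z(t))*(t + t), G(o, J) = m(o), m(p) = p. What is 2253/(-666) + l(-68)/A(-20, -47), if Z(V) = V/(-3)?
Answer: -5497757/5994 ≈ -917.21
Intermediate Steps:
Z(V) = -V/3 (Z(V) = V*(-1/3) = -V/3)
G(o, J) = o
l(t) = 12 + 16*t**2/3 (l(t) = 12 + 4*((t - t/3)*(t + t)) = 12 + 4*((2*t/3)*(2*t)) = 12 + 4*(4*t**2/3) = 12 + 16*t**2/3)
A(R, S) = S - R
2253/(-666) + l(-68)/A(-20, -47) = 2253/(-666) + (12 + (16/3)*(-68)**2)/(-47 - 1*(-20)) = 2253*(-1/666) + (12 + (16/3)*4624)/(-47 + 20) = -751/222 + (12 + 73984/3)/(-27) = -751/222 + (74020/3)*(-1/27) = -751/222 - 74020/81 = -5497757/5994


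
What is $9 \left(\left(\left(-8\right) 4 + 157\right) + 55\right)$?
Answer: $1620$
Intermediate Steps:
$9 \left(\left(\left(-8\right) 4 + 157\right) + 55\right) = 9 \left(\left(-32 + 157\right) + 55\right) = 9 \left(125 + 55\right) = 9 \cdot 180 = 1620$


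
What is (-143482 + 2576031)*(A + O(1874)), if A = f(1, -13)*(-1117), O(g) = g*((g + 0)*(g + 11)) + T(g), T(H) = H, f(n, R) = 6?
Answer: 16103185957530168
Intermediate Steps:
O(g) = g + g²*(11 + g) (O(g) = g*((g + 0)*(g + 11)) + g = g*(g*(11 + g)) + g = g²*(11 + g) + g = g + g²*(11 + g))
A = -6702 (A = 6*(-1117) = -6702)
(-143482 + 2576031)*(A + O(1874)) = (-143482 + 2576031)*(-6702 + 1874*(1 + 1874² + 11*1874)) = 2432549*(-6702 + 1874*(1 + 3511876 + 20614)) = 2432549*(-6702 + 1874*3532491) = 2432549*(-6702 + 6619888134) = 2432549*6619881432 = 16103185957530168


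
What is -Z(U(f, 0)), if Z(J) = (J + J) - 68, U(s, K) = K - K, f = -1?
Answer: 68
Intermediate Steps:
U(s, K) = 0
Z(J) = -68 + 2*J (Z(J) = 2*J - 68 = -68 + 2*J)
-Z(U(f, 0)) = -(-68 + 2*0) = -(-68 + 0) = -1*(-68) = 68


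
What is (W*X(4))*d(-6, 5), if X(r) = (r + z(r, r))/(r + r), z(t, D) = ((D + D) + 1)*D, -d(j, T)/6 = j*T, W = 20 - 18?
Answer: 1800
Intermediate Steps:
W = 2
d(j, T) = -6*T*j (d(j, T) = -6*j*T = -6*T*j)
z(t, D) = D*(1 + 2*D) (z(t, D) = (2*D + 1)*D = (1 + 2*D)*D = D*(1 + 2*D))
X(r) = (r + r*(1 + 2*r))/(2*r) (X(r) = (r + r*(1 + 2*r))/(r + r) = (r + r*(1 + 2*r))/((2*r)) = (r + r*(1 + 2*r))*(1/(2*r)) = (r + r*(1 + 2*r))/(2*r))
(W*X(4))*d(-6, 5) = (2*(1 + 4))*(-6*5*(-6)) = (2*5)*180 = 10*180 = 1800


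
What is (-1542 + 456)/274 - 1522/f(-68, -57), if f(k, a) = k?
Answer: 85795/4658 ≈ 18.419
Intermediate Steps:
(-1542 + 456)/274 - 1522/f(-68, -57) = (-1542 + 456)/274 - 1522/(-68) = -1086*1/274 - 1522*(-1/68) = -543/137 + 761/34 = 85795/4658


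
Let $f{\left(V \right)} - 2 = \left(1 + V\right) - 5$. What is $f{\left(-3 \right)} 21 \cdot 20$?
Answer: $-2100$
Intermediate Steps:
$f{\left(V \right)} = -2 + V$ ($f{\left(V \right)} = 2 + \left(\left(1 + V\right) - 5\right) = 2 + \left(-4 + V\right) = -2 + V$)
$f{\left(-3 \right)} 21 \cdot 20 = \left(-2 - 3\right) 21 \cdot 20 = \left(-5\right) 420 = -2100$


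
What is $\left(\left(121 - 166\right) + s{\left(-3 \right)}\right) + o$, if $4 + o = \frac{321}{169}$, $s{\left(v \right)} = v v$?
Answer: $- \frac{6439}{169} \approx -38.101$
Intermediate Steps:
$s{\left(v \right)} = v^{2}$
$o = - \frac{355}{169}$ ($o = -4 + \frac{321}{169} = - \frac{355}{169} \approx -2.1006$)
$\left(\left(121 - 166\right) + s{\left(-3 \right)}\right) + o = \left(\left(121 - 166\right) + \left(-3\right)^{2}\right) - \frac{355}{169} = \left(-45 + 9\right) - \frac{355}{169} = -36 - \frac{355}{169} = - \frac{6439}{169}$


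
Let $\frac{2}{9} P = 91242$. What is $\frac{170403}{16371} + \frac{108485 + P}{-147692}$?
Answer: $\frac{2778233237}{402977622} \approx 6.8943$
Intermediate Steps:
$P = 410589$ ($P = \frac{9}{2} \cdot 91242 = 410589$)
$\frac{170403}{16371} + \frac{108485 + P}{-147692} = \frac{170403}{16371} + \frac{108485 + 410589}{-147692} = 170403 \cdot \frac{1}{16371} + 519074 \left(- \frac{1}{147692}\right) = \frac{56801}{5457} - \frac{259537}{73846} = \frac{2778233237}{402977622}$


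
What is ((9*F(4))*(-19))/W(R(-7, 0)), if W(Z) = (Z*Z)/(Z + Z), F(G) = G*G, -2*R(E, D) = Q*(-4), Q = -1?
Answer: 2736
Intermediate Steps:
R(E, D) = -2 (R(E, D) = -(-1)*(-4)/2 = -½*4 = -2)
F(G) = G²
W(Z) = Z/2 (W(Z) = Z²/((2*Z)) = Z²*(1/(2*Z)) = Z/2)
((9*F(4))*(-19))/W(R(-7, 0)) = ((9*4²)*(-19))/(((½)*(-2))) = ((9*16)*(-19))/(-1) = (144*(-19))*(-1) = -2736*(-1) = 2736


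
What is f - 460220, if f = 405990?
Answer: -54230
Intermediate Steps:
f - 460220 = 405990 - 460220 = -54230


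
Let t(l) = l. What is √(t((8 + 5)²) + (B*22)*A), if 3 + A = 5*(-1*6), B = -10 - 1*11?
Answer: √15415 ≈ 124.16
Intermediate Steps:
B = -21 (B = -10 - 11 = -21)
A = -33 (A = -3 + 5*(-1*6) = -3 + 5*(-6) = -3 - 30 = -33)
√(t((8 + 5)²) + (B*22)*A) = √((8 + 5)² - 21*22*(-33)) = √(13² - 462*(-33)) = √(169 + 15246) = √15415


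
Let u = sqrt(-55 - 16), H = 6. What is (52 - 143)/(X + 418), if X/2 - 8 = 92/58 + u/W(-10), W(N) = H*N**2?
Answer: -3011151780000/14465851619711 + 22959300*I*sqrt(71)/14465851619711 ≈ -0.20816 + 1.3373e-5*I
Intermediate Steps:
W(N) = 6*N**2
u = I*sqrt(71) (u = sqrt(-71) = I*sqrt(71) ≈ 8.4261*I)
X = 556/29 + I*sqrt(71)/300 (X = 16 + 2*(92/58 + (I*sqrt(71))/((6*(-10)**2))) = 16 + 2*(92*(1/58) + (I*sqrt(71))/((6*100))) = 16 + 2*(46/29 + (I*sqrt(71))/600) = 16 + 2*(46/29 + (I*sqrt(71))*(1/600)) = 16 + 2*(46/29 + I*sqrt(71)/600) = 16 + (92/29 + I*sqrt(71)/300) = 556/29 + I*sqrt(71)/300 ≈ 19.172 + 0.028087*I)
(52 - 143)/(X + 418) = (52 - 143)/((556/29 + I*sqrt(71)/300) + 418) = -91/(12678/29 + I*sqrt(71)/300)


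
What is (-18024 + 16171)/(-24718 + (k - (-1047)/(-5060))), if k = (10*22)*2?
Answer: 9376180/122847727 ≈ 0.076324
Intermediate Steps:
k = 440 (k = 220*2 = 440)
(-18024 + 16171)/(-24718 + (k - (-1047)/(-5060))) = (-18024 + 16171)/(-24718 + (440 - (-1047)/(-5060))) = -1853/(-24718 + (440 - (-1047)*(-1)/5060)) = -1853/(-24718 + (440 - 1*1047/5060)) = -1853/(-24718 + (440 - 1047/5060)) = -1853/(-24718 + 2225353/5060) = -1853/(-122847727/5060) = -1853*(-5060/122847727) = 9376180/122847727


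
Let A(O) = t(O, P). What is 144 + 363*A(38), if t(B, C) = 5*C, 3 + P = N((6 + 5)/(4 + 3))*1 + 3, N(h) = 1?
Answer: 1959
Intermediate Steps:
P = 1 (P = -3 + (1*1 + 3) = -3 + (1 + 3) = -3 + 4 = 1)
A(O) = 5 (A(O) = 5*1 = 5)
144 + 363*A(38) = 144 + 363*5 = 144 + 1815 = 1959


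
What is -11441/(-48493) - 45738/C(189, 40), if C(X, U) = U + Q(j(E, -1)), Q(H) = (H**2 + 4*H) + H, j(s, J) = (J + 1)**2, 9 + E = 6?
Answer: -1108757597/969860 ≈ -1143.2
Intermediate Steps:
E = -3 (E = -9 + 6 = -3)
j(s, J) = (1 + J)**2
Q(H) = H**2 + 5*H
C(X, U) = U (C(X, U) = U + (1 - 1)**2*(5 + (1 - 1)**2) = U + 0**2*(5 + 0**2) = U + 0*(5 + 0) = U + 0*5 = U + 0 = U)
-11441/(-48493) - 45738/C(189, 40) = -11441/(-48493) - 45738/40 = -11441*(-1/48493) - 45738*1/40 = 11441/48493 - 22869/20 = -1108757597/969860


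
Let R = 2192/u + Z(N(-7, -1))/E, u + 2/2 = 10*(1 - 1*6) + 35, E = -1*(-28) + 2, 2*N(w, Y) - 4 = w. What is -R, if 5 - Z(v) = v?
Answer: 8207/60 ≈ 136.78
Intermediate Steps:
N(w, Y) = 2 + w/2
Z(v) = 5 - v
E = 30 (E = 28 + 2 = 30)
u = -16 (u = -1 + (10*(1 - 1*6) + 35) = -1 + (10*(1 - 6) + 35) = -1 + (10*(-5) + 35) = -1 + (-50 + 35) = -1 - 15 = -16)
R = -8207/60 (R = 2192/(-16) + (5 - (2 + (½)*(-7)))/30 = 2192*(-1/16) + (5 - (2 - 7/2))*(1/30) = -137 + (5 - 1*(-3/2))*(1/30) = -137 + (5 + 3/2)*(1/30) = -137 + (13/2)*(1/30) = -137 + 13/60 = -8207/60 ≈ -136.78)
-R = -1*(-8207/60) = 8207/60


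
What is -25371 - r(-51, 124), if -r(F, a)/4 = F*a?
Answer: -50667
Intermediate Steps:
r(F, a) = -4*F*a
-25371 - r(-51, 124) = -25371 - (-4)*(-51)*124 = -25371 - 1*25296 = -25371 - 25296 = -50667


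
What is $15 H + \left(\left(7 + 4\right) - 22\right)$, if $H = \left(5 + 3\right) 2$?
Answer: $229$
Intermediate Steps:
$H = 16$ ($H = 8 \cdot 2 = 16$)
$15 H + \left(\left(7 + 4\right) - 22\right) = 15 \cdot 16 + \left(\left(7 + 4\right) - 22\right) = 240 + \left(11 - 22\right) = 240 - 11 = 229$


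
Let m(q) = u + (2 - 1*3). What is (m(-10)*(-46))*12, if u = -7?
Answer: 4416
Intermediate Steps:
m(q) = -8 (m(q) = -7 + (2 - 1*3) = -7 + (2 - 3) = -7 - 1 = -8)
(m(-10)*(-46))*12 = -8*(-46)*12 = 368*12 = 4416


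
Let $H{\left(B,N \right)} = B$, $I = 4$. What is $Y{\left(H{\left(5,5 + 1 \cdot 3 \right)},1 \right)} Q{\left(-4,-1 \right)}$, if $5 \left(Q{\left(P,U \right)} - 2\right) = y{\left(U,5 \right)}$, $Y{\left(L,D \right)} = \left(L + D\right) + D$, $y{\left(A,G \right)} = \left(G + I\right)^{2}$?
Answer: $\frac{637}{5} \approx 127.4$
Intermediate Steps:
$y{\left(A,G \right)} = \left(4 + G\right)^{2}$ ($y{\left(A,G \right)} = \left(G + 4\right)^{2} = \left(4 + G\right)^{2}$)
$Y{\left(L,D \right)} = L + 2 D$ ($Y{\left(L,D \right)} = \left(D + L\right) + D = L + 2 D$)
$Q{\left(P,U \right)} = \frac{91}{5}$ ($Q{\left(P,U \right)} = 2 + \frac{\left(4 + 5\right)^{2}}{5} = 2 + \frac{9^{2}}{5} = 2 + \frac{1}{5} \cdot 81 = 2 + \frac{81}{5} = \frac{91}{5}$)
$Y{\left(H{\left(5,5 + 1 \cdot 3 \right)},1 \right)} Q{\left(-4,-1 \right)} = \left(5 + 2 \cdot 1\right) \frac{91}{5} = \left(5 + 2\right) \frac{91}{5} = 7 \cdot \frac{91}{5} = \frac{637}{5}$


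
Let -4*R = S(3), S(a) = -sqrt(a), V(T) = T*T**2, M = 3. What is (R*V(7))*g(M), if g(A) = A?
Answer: 1029*sqrt(3)/4 ≈ 445.57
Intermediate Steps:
V(T) = T**3
R = sqrt(3)/4 (R = -(-1)*sqrt(3)/4 = sqrt(3)/4 ≈ 0.43301)
(R*V(7))*g(M) = ((sqrt(3)/4)*7**3)*3 = ((sqrt(3)/4)*343)*3 = (343*sqrt(3)/4)*3 = 1029*sqrt(3)/4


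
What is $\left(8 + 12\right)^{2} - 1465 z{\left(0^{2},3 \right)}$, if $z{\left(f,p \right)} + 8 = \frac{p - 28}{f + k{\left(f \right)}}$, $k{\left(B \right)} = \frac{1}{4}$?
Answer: $158620$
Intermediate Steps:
$k{\left(B \right)} = \frac{1}{4}$
$z{\left(f,p \right)} = -8 + \frac{-28 + p}{\frac{1}{4} + f}$ ($z{\left(f,p \right)} = -8 + \frac{p - 28}{f + \frac{1}{4}} = -8 + \frac{-28 + p}{\frac{1}{4} + f}$)
$\left(8 + 12\right)^{2} - 1465 z{\left(0^{2},3 \right)} = \left(8 + 12\right)^{2} - 1465 \frac{4 \left(-30 + 3 - 8 \cdot 0^{2}\right)}{1 + 4 \cdot 0^{2}} = 20^{2} - 1465 \frac{4 \left(-30 + 3 - 0\right)}{1 + 4 \cdot 0} = 400 - 1465 \frac{4 \left(-30 + 3 + 0\right)}{1 + 0} = 400 - 1465 \cdot 4 \cdot 1^{-1} \left(-27\right) = 400 - 1465 \cdot 4 \cdot 1 \left(-27\right) = 400 - -158220 = 400 + 158220 = 158620$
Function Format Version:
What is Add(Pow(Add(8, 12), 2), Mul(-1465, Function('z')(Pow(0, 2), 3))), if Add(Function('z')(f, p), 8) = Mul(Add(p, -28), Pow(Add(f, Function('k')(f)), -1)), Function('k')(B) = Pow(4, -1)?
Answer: 158620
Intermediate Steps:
Function('k')(B) = Rational(1, 4)
Function('z')(f, p) = Add(-8, Mul(Pow(Add(Rational(1, 4), f), -1), Add(-28, p))) (Function('z')(f, p) = Add(-8, Mul(Add(p, -28), Pow(Add(f, Rational(1, 4)), -1))) = Add(-8, Mul(Add(-28, p), Pow(Add(Rational(1, 4), f), -1))) = Add(-8, Mul(Pow(Add(Rational(1, 4), f), -1), Add(-28, p))))
Add(Pow(Add(8, 12), 2), Mul(-1465, Function('z')(Pow(0, 2), 3))) = Add(Pow(Add(8, 12), 2), Mul(-1465, Mul(4, Pow(Add(1, Mul(4, Pow(0, 2))), -1), Add(-30, 3, Mul(-8, Pow(0, 2)))))) = Add(Pow(20, 2), Mul(-1465, Mul(4, Pow(Add(1, Mul(4, 0)), -1), Add(-30, 3, Mul(-8, 0))))) = Add(400, Mul(-1465, Mul(4, Pow(Add(1, 0), -1), Add(-30, 3, 0)))) = Add(400, Mul(-1465, Mul(4, Pow(1, -1), -27))) = Add(400, Mul(-1465, Mul(4, 1, -27))) = Add(400, Mul(-1465, -108)) = Add(400, 158220) = 158620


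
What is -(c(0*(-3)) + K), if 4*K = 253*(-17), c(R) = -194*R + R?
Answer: 4301/4 ≈ 1075.3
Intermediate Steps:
c(R) = -193*R
K = -4301/4 (K = (253*(-17))/4 = (¼)*(-4301) = -4301/4 ≈ -1075.3)
-(c(0*(-3)) + K) = -(-0*(-3) - 4301/4) = -(-193*0 - 4301/4) = -(0 - 4301/4) = -1*(-4301/4) = 4301/4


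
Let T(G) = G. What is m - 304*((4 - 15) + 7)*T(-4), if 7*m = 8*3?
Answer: -34024/7 ≈ -4860.6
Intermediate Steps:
m = 24/7 (m = (8*3)/7 = (⅐)*24 = 24/7 ≈ 3.4286)
m - 304*((4 - 15) + 7)*T(-4) = 24/7 - 304*((4 - 15) + 7)*(-4) = 24/7 - 304*(-11 + 7)*(-4) = 24/7 - (-1216)*(-4) = 24/7 - 304*16 = 24/7 - 4864 = -34024/7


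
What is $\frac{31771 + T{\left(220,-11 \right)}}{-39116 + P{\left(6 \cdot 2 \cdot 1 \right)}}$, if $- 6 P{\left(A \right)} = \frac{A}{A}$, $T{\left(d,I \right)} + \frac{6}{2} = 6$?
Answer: $- \frac{190644}{234697} \approx -0.8123$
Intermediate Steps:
$T{\left(d,I \right)} = 3$ ($T{\left(d,I \right)} = -3 + 6 = 3$)
$P{\left(A \right)} = - \frac{1}{6}$ ($P{\left(A \right)} = - \frac{A \frac{1}{A}}{6} = \left(- \frac{1}{6}\right) 1 = - \frac{1}{6}$)
$\frac{31771 + T{\left(220,-11 \right)}}{-39116 + P{\left(6 \cdot 2 \cdot 1 \right)}} = \frac{31771 + 3}{-39116 - \frac{1}{6}} = \frac{31774}{- \frac{234697}{6}} = 31774 \left(- \frac{6}{234697}\right) = - \frac{190644}{234697}$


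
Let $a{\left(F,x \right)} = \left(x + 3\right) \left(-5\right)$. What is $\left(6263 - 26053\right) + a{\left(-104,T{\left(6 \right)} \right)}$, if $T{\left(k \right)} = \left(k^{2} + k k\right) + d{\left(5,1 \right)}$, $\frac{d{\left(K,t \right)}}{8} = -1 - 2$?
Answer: $-20045$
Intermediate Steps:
$d{\left(K,t \right)} = -24$ ($d{\left(K,t \right)} = 8 \left(-1 - 2\right) = 8 \left(-3\right) = -24$)
$T{\left(k \right)} = -24 + 2 k^{2}$ ($T{\left(k \right)} = \left(k^{2} + k k\right) - 24 = \left(k^{2} + k^{2}\right) - 24 = 2 k^{2} - 24 = -24 + 2 k^{2}$)
$a{\left(F,x \right)} = -15 - 5 x$ ($a{\left(F,x \right)} = \left(3 + x\right) \left(-5\right) = -15 - 5 x$)
$\left(6263 - 26053\right) + a{\left(-104,T{\left(6 \right)} \right)} = \left(6263 - 26053\right) - \left(15 + 5 \left(-24 + 2 \cdot 6^{2}\right)\right) = -19790 - \left(15 + 5 \left(-24 + 2 \cdot 36\right)\right) = -19790 - \left(15 + 5 \left(-24 + 72\right)\right) = -19790 - 255 = -20045$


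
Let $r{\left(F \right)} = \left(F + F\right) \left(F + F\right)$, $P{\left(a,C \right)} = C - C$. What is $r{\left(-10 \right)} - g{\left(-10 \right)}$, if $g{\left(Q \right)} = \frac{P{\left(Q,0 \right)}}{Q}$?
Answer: $400$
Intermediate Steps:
$P{\left(a,C \right)} = 0$
$g{\left(Q \right)} = 0$ ($g{\left(Q \right)} = \frac{0}{Q} = 0$)
$r{\left(F \right)} = 4 F^{2}$ ($r{\left(F \right)} = 2 F 2 F = 4 F^{2}$)
$r{\left(-10 \right)} - g{\left(-10 \right)} = 4 \left(-10\right)^{2} - 0 = 4 \cdot 100 + 0 = 400 + 0 = 400$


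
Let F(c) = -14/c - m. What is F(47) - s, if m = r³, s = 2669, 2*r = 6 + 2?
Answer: -128465/47 ≈ -2733.3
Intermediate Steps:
r = 4 (r = (6 + 2)/2 = (½)*8 = 4)
m = 64 (m = 4³ = 64)
F(c) = -64 - 14/c (F(c) = -14/c - 1*64 = -14/c - 64 = -64 - 14/c)
F(47) - s = (-64 - 14/47) - 1*2669 = (-64 - 14*1/47) - 2669 = (-64 - 14/47) - 2669 = -3022/47 - 2669 = -128465/47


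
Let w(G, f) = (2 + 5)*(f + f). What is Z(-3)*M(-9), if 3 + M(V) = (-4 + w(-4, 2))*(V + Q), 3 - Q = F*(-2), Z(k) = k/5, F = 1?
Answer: 297/5 ≈ 59.400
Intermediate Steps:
Z(k) = k/5 (Z(k) = k*(⅕) = k/5)
w(G, f) = 14*f (w(G, f) = 7*(2*f) = 14*f)
Q = 5 (Q = 3 - (-2) = 3 - 1*(-2) = 3 + 2 = 5)
M(V) = 117 + 24*V (M(V) = -3 + (-4 + 14*2)*(V + 5) = -3 + (-4 + 28)*(5 + V) = -3 + 24*(5 + V) = -3 + (120 + 24*V) = 117 + 24*V)
Z(-3)*M(-9) = ((⅕)*(-3))*(117 + 24*(-9)) = -3*(117 - 216)/5 = -⅗*(-99) = 297/5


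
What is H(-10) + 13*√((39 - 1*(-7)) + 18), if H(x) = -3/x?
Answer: 1043/10 ≈ 104.30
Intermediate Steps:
H(-10) + 13*√((39 - 1*(-7)) + 18) = -3/(-10) + 13*√((39 - 1*(-7)) + 18) = -3*(-⅒) + 13*√((39 + 7) + 18) = 3/10 + 13*√(46 + 18) = 3/10 + 13*√64 = 3/10 + 13*8 = 3/10 + 104 = 1043/10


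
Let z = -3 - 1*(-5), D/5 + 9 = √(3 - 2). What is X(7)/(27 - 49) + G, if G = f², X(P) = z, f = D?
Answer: 17599/11 ≈ 1599.9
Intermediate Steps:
D = -40 (D = -45 + 5*√(3 - 2) = -45 + 5*√1 = -45 + 5*1 = -45 + 5 = -40)
z = 2 (z = -3 + 5 = 2)
f = -40
X(P) = 2
G = 1600 (G = (-40)² = 1600)
X(7)/(27 - 49) + G = 2/(27 - 49) + 1600 = 2/(-22) + 1600 = 2*(-1/22) + 1600 = -1/11 + 1600 = 17599/11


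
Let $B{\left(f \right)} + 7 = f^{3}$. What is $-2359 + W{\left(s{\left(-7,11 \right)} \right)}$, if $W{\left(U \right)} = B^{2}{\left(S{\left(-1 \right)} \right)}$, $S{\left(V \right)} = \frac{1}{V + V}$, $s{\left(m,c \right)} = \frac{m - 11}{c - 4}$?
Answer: $- \frac{147727}{64} \approx -2308.2$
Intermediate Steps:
$s{\left(m,c \right)} = \frac{-11 + m}{-4 + c}$
$S{\left(V \right)} = \frac{1}{2 V}$
$B{\left(f \right)} = -7 + f^{3}$
$W{\left(U \right)} = \frac{3249}{64}$ ($W{\left(U \right)} = \left(-7 + \left(\frac{1}{2 \left(-1\right)}\right)^{3}\right)^{2} = \left(-7 + \left(\frac{1}{2} \left(-1\right)\right)^{3}\right)^{2} = \left(-7 + \left(- \frac{1}{2}\right)^{3}\right)^{2} = \left(-7 - \frac{1}{8}\right)^{2} = \left(- \frac{57}{8}\right)^{2} = \frac{3249}{64}$)
$-2359 + W{\left(s{\left(-7,11 \right)} \right)} = -2359 + \frac{3249}{64} = - \frac{147727}{64}$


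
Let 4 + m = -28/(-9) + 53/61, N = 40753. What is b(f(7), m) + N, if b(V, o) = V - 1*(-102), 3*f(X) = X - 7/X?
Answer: 40857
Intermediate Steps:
m = -11/549 (m = -4 + (-28/(-9) + 53/61) = -4 + (-28*(-1/9) + 53*(1/61)) = -4 + (28/9 + 53/61) = -4 + 2185/549 = -11/549 ≈ -0.020036)
f(X) = -7/(3*X) + X/3 (f(X) = (X - 7/X)/3 = -7/(3*X) + X/3)
b(V, o) = 102 + V (b(V, o) = V + 102 = 102 + V)
b(f(7), m) + N = (102 + (1/3)*(-7 + 7**2)/7) + 40753 = (102 + (1/3)*(1/7)*(-7 + 49)) + 40753 = (102 + (1/3)*(1/7)*42) + 40753 = (102 + 2) + 40753 = 104 + 40753 = 40857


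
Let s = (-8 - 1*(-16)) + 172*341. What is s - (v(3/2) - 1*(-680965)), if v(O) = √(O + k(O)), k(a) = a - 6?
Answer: -622305 - I*√3 ≈ -6.2231e+5 - 1.732*I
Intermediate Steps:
k(a) = -6 + a
v(O) = √(-6 + 2*O) (v(O) = √(O + (-6 + O)) = √(-6 + 2*O))
s = 58660 (s = (-8 + 16) + 58652 = 8 + 58652 = 58660)
s - (v(3/2) - 1*(-680965)) = 58660 - (√(-6 + 2*(3/2)) - 1*(-680965)) = 58660 - (√(-6 + 2*((½)*3)) + 680965) = 58660 - (√(-6 + 2*(3/2)) + 680965) = 58660 - (√(-6 + 3) + 680965) = 58660 - (√(-3) + 680965) = 58660 - (I*√3 + 680965) = 58660 - (680965 + I*√3) = 58660 + (-680965 - I*√3) = -622305 - I*√3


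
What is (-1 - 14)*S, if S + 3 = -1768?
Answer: 26565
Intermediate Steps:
S = -1771 (S = -3 - 1768 = -1771)
(-1 - 14)*S = (-1 - 14)*(-1771) = -15*(-1771) = 26565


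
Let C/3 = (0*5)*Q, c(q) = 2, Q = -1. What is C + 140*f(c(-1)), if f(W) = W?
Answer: 280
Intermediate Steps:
C = 0 (C = 3*((0*5)*(-1)) = 3*(0*(-1)) = 3*0 = 0)
C + 140*f(c(-1)) = 0 + 140*2 = 0 + 280 = 280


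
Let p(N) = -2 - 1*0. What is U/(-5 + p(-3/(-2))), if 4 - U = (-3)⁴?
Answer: 11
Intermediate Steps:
p(N) = -2 (p(N) = -2 + 0 = -2)
U = -77 (U = 4 - 1*(-3)⁴ = 4 - 1*81 = 4 - 81 = -77)
U/(-5 + p(-3/(-2))) = -77/(-5 - 2) = -77/(-7) = -77*(-⅐) = 11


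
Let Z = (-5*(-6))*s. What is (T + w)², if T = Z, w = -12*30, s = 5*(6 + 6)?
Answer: 2073600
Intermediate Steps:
s = 60 (s = 5*12 = 60)
w = -360
Z = 1800 (Z = -5*(-6)*60 = 30*60 = 1800)
T = 1800
(T + w)² = (1800 - 360)² = 1440² = 2073600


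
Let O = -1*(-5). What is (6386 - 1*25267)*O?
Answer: -94405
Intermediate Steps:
O = 5
(6386 - 1*25267)*O = (6386 - 1*25267)*5 = (6386 - 25267)*5 = -18881*5 = -94405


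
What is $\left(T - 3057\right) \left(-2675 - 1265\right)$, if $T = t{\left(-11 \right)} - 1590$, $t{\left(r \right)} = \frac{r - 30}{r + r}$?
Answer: $\frac{201320210}{11} \approx 1.8302 \cdot 10^{7}$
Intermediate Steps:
$t{\left(r \right)} = \frac{-30 + r}{2 r}$
$T = - \frac{34939}{22}$ ($T = \frac{-30 - 11}{2 \left(-11\right)} - 1590 = \frac{1}{2} \left(- \frac{1}{11}\right) \left(-41\right) - 1590 = \frac{41}{22} - 1590 = - \frac{34939}{22} \approx -1588.1$)
$\left(T - 3057\right) \left(-2675 - 1265\right) = \left(- \frac{34939}{22} - 3057\right) \left(-2675 - 1265\right) = \left(- \frac{102193}{22}\right) \left(-3940\right) = \frac{201320210}{11}$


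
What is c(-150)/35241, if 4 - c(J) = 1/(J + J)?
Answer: 1201/10572300 ≈ 0.00011360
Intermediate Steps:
c(J) = 4 - 1/(2*J) (c(J) = 4 - 1/(J + J) = 4 - 1/(2*J))
c(-150)/35241 = (4 - ½/(-150))/35241 = (4 - ½*(-1/150))*(1/35241) = (4 + 1/300)*(1/35241) = (1201/300)*(1/35241) = 1201/10572300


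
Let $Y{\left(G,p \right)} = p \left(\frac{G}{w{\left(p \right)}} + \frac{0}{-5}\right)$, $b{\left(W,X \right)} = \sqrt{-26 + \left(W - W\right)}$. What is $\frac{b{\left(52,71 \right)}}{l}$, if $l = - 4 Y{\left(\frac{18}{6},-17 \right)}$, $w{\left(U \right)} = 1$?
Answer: $\frac{i \sqrt{26}}{204} \approx 0.024995 i$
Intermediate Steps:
$b{\left(W,X \right)} = i \sqrt{26}$ ($b{\left(W,X \right)} = \sqrt{-26 + 0} = \sqrt{-26} = i \sqrt{26}$)
$Y{\left(G,p \right)} = G p$ ($Y{\left(G,p \right)} = p \left(\frac{G}{1} + \frac{0}{-5}\right) = p \left(G 1 + 0 \left(- \frac{1}{5}\right)\right) = p \left(G + 0\right) = p G = G p$)
$l = 204$ ($l = - 4 \cdot \frac{18}{6} \left(-17\right) = - 4 \cdot 18 \cdot \frac{1}{6} \left(-17\right) = - 4 \cdot 3 \left(-17\right) = \left(-4\right) \left(-51\right) = 204$)
$\frac{b{\left(52,71 \right)}}{l} = \frac{i \sqrt{26}}{204}$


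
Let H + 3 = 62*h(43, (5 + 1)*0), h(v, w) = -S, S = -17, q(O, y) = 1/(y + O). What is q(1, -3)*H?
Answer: -1051/2 ≈ -525.50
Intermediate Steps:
q(O, y) = 1/(O + y)
h(v, w) = 17 (h(v, w) = -1*(-17) = 17)
H = 1051 (H = -3 + 62*17 = -3 + 1054 = 1051)
q(1, -3)*H = 1051/(1 - 3) = 1051/(-2) = -½*1051 = -1051/2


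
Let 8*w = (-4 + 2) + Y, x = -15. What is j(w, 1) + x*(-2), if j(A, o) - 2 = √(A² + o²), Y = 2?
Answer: 33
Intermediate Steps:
w = 0 (w = ((-4 + 2) + 2)/8 = (-2 + 2)/8 = (⅛)*0 = 0)
j(A, o) = 2 + √(A² + o²)
j(w, 1) + x*(-2) = (2 + √(0² + 1²)) - 15*(-2) = (2 + √(0 + 1)) + 30 = (2 + √1) + 30 = (2 + 1) + 30 = 3 + 30 = 33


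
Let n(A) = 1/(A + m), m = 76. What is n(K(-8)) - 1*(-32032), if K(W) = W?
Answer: 2178177/68 ≈ 32032.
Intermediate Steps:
n(A) = 1/(76 + A) (n(A) = 1/(A + 76) = 1/(76 + A))
n(K(-8)) - 1*(-32032) = 1/(76 - 8) - 1*(-32032) = 1/68 + 32032 = 2178177/68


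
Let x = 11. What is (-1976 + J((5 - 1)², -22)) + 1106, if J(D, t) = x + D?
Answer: -843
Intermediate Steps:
J(D, t) = 11 + D
(-1976 + J((5 - 1)², -22)) + 1106 = (-1976 + (11 + (5 - 1)²)) + 1106 = (-1976 + (11 + 4²)) + 1106 = (-1976 + (11 + 16)) + 1106 = (-1976 + 27) + 1106 = -1949 + 1106 = -843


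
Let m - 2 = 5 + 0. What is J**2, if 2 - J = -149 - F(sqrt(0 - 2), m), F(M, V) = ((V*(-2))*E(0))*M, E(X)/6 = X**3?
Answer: 22801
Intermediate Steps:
E(X) = 6*X**3
m = 7 (m = 2 + (5 + 0) = 2 + 5 = 7)
F(M, V) = 0 (F(M, V) = ((V*(-2))*(6*0**3))*M = ((-2*V)*(6*0))*M = (-2*V*0)*M = 0*M = 0)
J = 151 (J = 2 - (-149 - 1*0) = 2 - (-149 + 0) = 2 - 1*(-149) = 2 + 149 = 151)
J**2 = 151**2 = 22801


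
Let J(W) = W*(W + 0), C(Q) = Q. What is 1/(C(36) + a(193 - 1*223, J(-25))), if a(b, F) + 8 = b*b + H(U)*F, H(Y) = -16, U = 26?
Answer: -1/9072 ≈ -0.00011023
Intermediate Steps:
J(W) = W² (J(W) = W*W = W²)
a(b, F) = -8 + b² - 16*F (a(b, F) = -8 + (b*b - 16*F) = -8 + (b² - 16*F) = -8 + b² - 16*F)
1/(C(36) + a(193 - 1*223, J(-25))) = 1/(36 + (-8 + (193 - 1*223)² - 16*(-25)²)) = 1/(36 + (-8 + (193 - 223)² - 16*625)) = 1/(36 + (-8 + (-30)² - 10000)) = 1/(36 + (-8 + 900 - 10000)) = 1/(36 - 9108) = 1/(-9072) = -1/9072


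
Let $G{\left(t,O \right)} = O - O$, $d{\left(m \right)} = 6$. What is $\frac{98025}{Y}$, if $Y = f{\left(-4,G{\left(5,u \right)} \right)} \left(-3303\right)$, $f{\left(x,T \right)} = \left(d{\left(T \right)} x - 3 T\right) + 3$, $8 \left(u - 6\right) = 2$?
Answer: $\frac{32675}{23121} \approx 1.4132$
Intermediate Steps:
$u = \frac{25}{4}$ ($u = 6 + \frac{1}{8} \cdot 2 = 6 + \frac{1}{4} = \frac{25}{4} \approx 6.25$)
$G{\left(t,O \right)} = 0$
$f{\left(x,T \right)} = 3 - 3 T + 6 x$ ($f{\left(x,T \right)} = \left(6 x - 3 T\right) + 3 = \left(- 3 T + 6 x\right) + 3 = 3 - 3 T + 6 x$)
$Y = 69363$ ($Y = \left(3 - 0 + 6 \left(-4\right)\right) \left(-3303\right) = \left(3 + 0 - 24\right) \left(-3303\right) = \left(-21\right) \left(-3303\right) = 69363$)
$\frac{98025}{Y} = \frac{98025}{69363} = 98025 \cdot \frac{1}{69363} = \frac{32675}{23121}$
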